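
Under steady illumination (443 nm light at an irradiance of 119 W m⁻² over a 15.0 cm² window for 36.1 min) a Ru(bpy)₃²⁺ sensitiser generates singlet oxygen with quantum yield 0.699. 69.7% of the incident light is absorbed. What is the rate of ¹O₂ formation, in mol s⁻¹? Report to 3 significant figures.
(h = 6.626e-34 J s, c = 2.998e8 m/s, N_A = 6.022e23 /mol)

Photon energy at 443 nm: hc/λ = (6.626e-34)(2.998e8)/(443e-9) = 4.484e-19 J.
Energy delivered: (119 W m⁻²)(15.0e-4 m²)(2166 s) = 386.6 J.
Photons incident: 386.6 / 4.484e-19 = 8.622e20, i.e. 8.622e20/6.022e23 = 0.001432 mol.
Photons absorbed: 0.697 × 0.001432 = 9.981e-4 mol.
Product formed: 0.699 × 9.981e-4 = 6.977e-4 mol.
Rate: 6.977e-4 / 2166 s = 3.22e-7 mol s⁻¹.

3.22e-7 mol s⁻¹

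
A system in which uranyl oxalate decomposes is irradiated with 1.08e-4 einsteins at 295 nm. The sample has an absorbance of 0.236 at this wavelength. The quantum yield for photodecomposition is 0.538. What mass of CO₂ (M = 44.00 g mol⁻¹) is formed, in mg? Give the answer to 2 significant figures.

Fraction absorbed: 1 − 10^(−0.236) = 0.4192.
Photons absorbed: 0.4192 × 1.08e-4 = 4.527e-5 mol.
Product: Φ × n_abs = 0.538 × 4.527e-5 = 2.436e-5 mol.
Mass: 2.436e-5 × 44.00 = 0.001072 g = 1.1 mg.

1.1 mg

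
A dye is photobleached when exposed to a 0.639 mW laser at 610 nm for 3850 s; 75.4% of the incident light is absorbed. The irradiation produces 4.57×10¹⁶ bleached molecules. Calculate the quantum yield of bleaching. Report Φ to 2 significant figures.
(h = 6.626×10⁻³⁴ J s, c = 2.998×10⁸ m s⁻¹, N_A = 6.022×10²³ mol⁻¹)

Φ = 0.0080

Product: 4.57×10¹⁶ / 6.022×10²³ = 7.589×10⁻⁸ mol.
Photon energy at 610 nm: hc/λ = (6.626×10⁻³⁴)(2.998×10⁸)/(610×10⁻⁹) = 3.257×10⁻¹⁹ J.
Energy delivered: (0.639 mW)(3850 s) = 2.460 J.
Photons incident: 2.460 / 3.257×10⁻¹⁹ = 7.553×10¹⁸, i.e. 7.553×10¹⁸/6.022×10²³ = 1.254×10⁻⁵ mol.
Photons absorbed: 0.754 × 1.254×10⁻⁵ = 9.455×10⁻⁶ mol.
Φ = 7.589×10⁻⁸ mol / 9.455×10⁻⁶ mol photons = 0.0080.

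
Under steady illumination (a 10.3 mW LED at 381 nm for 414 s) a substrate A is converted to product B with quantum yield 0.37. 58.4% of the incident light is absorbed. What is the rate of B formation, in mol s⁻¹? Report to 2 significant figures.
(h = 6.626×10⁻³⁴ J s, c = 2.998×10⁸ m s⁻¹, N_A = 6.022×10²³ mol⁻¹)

7.1×10⁻⁹ mol s⁻¹

Photon energy at 381 nm: hc/λ = (6.626×10⁻³⁴)(2.998×10⁸)/(381×10⁻⁹) = 5.214×10⁻¹⁹ J.
Energy delivered: (10.3 mW)(414 s) = 4.264 J.
Photons incident: 4.264 / 5.214×10⁻¹⁹ = 8.178×10¹⁸, i.e. 8.178×10¹⁸/6.022×10²³ = 1.358×10⁻⁵ mol.
Photons absorbed: 0.584 × 1.358×10⁻⁵ = 7.931×10⁻⁶ mol.
Product formed: 0.37 × 7.931×10⁻⁶ = 2.934×10⁻⁶ mol.
Rate: 2.934×10⁻⁶ / 414 s = 7.1×10⁻⁹ mol s⁻¹.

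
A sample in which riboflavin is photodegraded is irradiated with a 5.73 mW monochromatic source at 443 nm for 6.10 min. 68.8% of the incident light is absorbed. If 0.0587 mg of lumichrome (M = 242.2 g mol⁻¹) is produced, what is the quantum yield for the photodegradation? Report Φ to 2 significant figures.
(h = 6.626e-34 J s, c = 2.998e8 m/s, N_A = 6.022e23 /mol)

Φ = 0.045

Product: 0.0587 mg / 242.2 g mol⁻¹ = 2.424e-7 mol.
Photon energy at 443 nm: hc/λ = (6.626e-34)(2.998e8)/(443e-9) = 4.484e-19 J.
Energy delivered: (5.73 mW)(366 s) = 2.097 J.
Photons incident: 2.097 / 4.484e-19 = 4.677e18, i.e. 4.677e18/6.022e23 = 7.767e-6 mol.
Photons absorbed: 0.688 × 7.767e-6 = 5.344e-6 mol.
Φ = 2.424e-7 mol / 5.344e-6 mol photons = 0.045.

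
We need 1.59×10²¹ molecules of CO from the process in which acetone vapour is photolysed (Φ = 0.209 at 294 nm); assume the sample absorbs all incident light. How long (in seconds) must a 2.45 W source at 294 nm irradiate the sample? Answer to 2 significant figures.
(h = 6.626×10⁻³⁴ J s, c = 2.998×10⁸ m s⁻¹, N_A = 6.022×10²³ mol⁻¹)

t ≈ 2100 s

Product: 1.59×10²¹ / 6.022×10²³ = 0.002640 mol.
Photons that must be absorbed: 0.002640 / 0.209 = 0.01263 mol.
Photon energy: hc/λ = 6.757×10⁻¹⁹ J; per mole, 4.069×10⁵ J mol⁻¹.
Energy required: 0.01263 × 4.069×10⁵ = 5139 J.
Time: 5139 J / 2.45 W = 2100 s.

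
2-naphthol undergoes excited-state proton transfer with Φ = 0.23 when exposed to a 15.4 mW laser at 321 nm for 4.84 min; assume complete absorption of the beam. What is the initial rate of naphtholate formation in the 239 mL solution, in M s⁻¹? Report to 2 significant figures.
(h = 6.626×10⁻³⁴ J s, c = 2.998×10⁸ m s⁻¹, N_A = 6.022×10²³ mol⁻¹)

4.0×10⁻⁸ M s⁻¹

Photon energy at 321 nm: hc/λ = (6.626×10⁻³⁴)(2.998×10⁸)/(321×10⁻⁹) = 6.188×10⁻¹⁹ J.
Energy delivered: (15.4 mW)(290.4 s) = 4.472 J.
Photons incident: 4.472 / 6.188×10⁻¹⁹ = 7.227×10¹⁸, i.e. 7.227×10¹⁸/6.022×10²³ = 1.200×10⁻⁵ mol.
Product formed: 0.23 × 1.200×10⁻⁵ = 2.760×10⁻⁶ mol.
Rate: 2.760×10⁻⁶ mol / (290.4 s × 0.239 L) = 4.0×10⁻⁸ M s⁻¹.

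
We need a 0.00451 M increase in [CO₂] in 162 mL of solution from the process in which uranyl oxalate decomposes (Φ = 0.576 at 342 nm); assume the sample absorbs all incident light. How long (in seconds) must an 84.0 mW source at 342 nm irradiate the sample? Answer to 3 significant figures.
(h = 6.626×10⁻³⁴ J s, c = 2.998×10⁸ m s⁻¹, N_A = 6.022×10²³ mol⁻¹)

Product: (0.00451 M)(0.162 L) = 7.306×10⁻⁴ mol.
Photons that must be absorbed: 7.306×10⁻⁴ / 0.576 = 0.001268 mol.
Photon energy: hc/λ = 5.808×10⁻¹⁹ J; per mole, 3.498×10⁵ J mol⁻¹.
Energy required: 0.001268 × 3.498×10⁵ = 443.5 J.
Time: 443.5 J / 0.084 W = 5280 s.

t ≈ 5280 s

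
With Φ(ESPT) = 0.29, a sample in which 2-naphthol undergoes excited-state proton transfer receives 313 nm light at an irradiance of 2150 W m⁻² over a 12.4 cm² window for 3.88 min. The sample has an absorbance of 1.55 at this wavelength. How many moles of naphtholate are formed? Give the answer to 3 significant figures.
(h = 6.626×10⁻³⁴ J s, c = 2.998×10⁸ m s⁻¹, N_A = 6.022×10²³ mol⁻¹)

4.58×10⁻⁴ mol

Photon energy at 313 nm: hc/λ = (6.626×10⁻³⁴)(2.998×10⁸)/(313×10⁻⁹) = 6.347×10⁻¹⁹ J.
Energy delivered: (2150 W m⁻²)(12.4×10⁻⁴ m²)(232.8 s) = 620.6 J.
Photons incident: 620.6 / 6.347×10⁻¹⁹ = 9.778×10²⁰, i.e. 9.778×10²⁰/6.022×10²³ = 0.001624 mol.
Fraction absorbed: 1 − 10^(−1.55) = 0.9718.
Photons absorbed: 0.9718 × 0.001624 = 0.001578 mol.
Product: Φ × n_abs = 0.29 × 0.001578 = 4.576×10⁻⁴ mol.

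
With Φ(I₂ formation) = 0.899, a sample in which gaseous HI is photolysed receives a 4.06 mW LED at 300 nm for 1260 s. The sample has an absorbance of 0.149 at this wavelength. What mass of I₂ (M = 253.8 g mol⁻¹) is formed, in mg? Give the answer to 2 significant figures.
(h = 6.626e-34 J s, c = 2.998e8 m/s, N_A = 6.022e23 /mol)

0.85 mg

Photon energy at 300 nm: hc/λ = (6.626e-34)(2.998e8)/(300e-9) = 6.622e-19 J.
Energy delivered: (4.06 mW)(1260 s) = 5.116 J.
Photons incident: 5.116 / 6.622e-19 = 7.726e18, i.e. 7.726e18/6.022e23 = 1.283e-5 mol.
Fraction absorbed: 1 − 10^(−0.149) = 0.2904.
Photons absorbed: 0.2904 × 1.283e-5 = 3.726e-6 mol.
Product: Φ × n_abs = 0.899 × 3.726e-6 = 3.350e-6 mol.
Mass: 3.350e-6 × 253.8 = 8.502e-4 g = 0.85 mg.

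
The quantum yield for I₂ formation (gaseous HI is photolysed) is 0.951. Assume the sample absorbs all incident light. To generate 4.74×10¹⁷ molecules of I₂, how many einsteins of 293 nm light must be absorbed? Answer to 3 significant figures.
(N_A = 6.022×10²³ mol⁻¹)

8.28×10⁻⁷ einstein

Product: 4.74×10¹⁷ / 6.022×10²³ = 7.871×10⁻⁷ mol.
Photons that must be absorbed: 7.871×10⁻⁷ / 0.951 = 8.277×10⁻⁷ mol.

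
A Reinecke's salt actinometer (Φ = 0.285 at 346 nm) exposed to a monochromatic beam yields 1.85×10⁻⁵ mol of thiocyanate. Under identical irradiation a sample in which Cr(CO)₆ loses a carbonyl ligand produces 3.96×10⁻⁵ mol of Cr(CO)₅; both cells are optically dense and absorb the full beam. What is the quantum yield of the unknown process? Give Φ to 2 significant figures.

Φ = 0.61

Photons absorbed by the actinometer: 1.85×10⁻⁵ / 0.285 = 6.491×10⁻⁵ mol.
Φ(unknown) = 3.96×10⁻⁵ / 6.491×10⁻⁵ = 0.61.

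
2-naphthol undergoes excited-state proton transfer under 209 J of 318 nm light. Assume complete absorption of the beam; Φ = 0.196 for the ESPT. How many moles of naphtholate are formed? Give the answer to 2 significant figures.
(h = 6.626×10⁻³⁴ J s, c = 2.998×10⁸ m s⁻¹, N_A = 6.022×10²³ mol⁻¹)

1.1×10⁻⁴ mol

Photon energy at 318 nm: hc/λ = (6.626×10⁻³⁴)(2.998×10⁸)/(318×10⁻⁹) = 6.247×10⁻¹⁹ J.
Photons incident: 209 / 6.247×10⁻¹⁹ = 3.346×10²⁰, i.e. 3.346×10²⁰/6.022×10²³ = 5.556×10⁻⁴ mol.
Product: Φ × n_abs = 0.196 × 5.556×10⁻⁴ = 1.089×10⁻⁴ mol.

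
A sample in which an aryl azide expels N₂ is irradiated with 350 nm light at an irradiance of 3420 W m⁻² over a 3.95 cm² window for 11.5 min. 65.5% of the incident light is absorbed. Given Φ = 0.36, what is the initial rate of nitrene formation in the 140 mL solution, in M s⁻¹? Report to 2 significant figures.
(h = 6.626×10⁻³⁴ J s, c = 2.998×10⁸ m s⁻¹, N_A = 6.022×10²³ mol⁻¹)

6.7×10⁻⁶ M s⁻¹

Photon energy at 350 nm: hc/λ = (6.626×10⁻³⁴)(2.998×10⁸)/(350×10⁻⁹) = 5.676×10⁻¹⁹ J.
Energy delivered: (3420 W m⁻²)(3.95×10⁻⁴ m²)(690 s) = 932.1 J.
Photons incident: 932.1 / 5.676×10⁻¹⁹ = 1.642×10²¹, i.e. 1.642×10²¹/6.022×10²³ = 0.002727 mol.
Photons absorbed: 0.655 × 0.002727 = 0.001786 mol.
Product formed: 0.36 × 0.001786 = 6.430×10⁻⁴ mol.
Rate: 6.430×10⁻⁴ mol / (690 s × 0.14 L) = 6.7×10⁻⁶ M s⁻¹.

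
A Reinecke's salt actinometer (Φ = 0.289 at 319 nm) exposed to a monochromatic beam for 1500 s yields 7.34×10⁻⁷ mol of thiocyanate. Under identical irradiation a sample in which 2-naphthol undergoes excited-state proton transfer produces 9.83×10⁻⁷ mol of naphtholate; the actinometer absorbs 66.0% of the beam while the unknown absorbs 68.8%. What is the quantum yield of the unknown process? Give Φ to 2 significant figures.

Photons absorbed by the actinometer: 7.34×10⁻⁷ / 0.289 = 2.540×10⁻⁶ mol.
Incident flux: 2.540×10⁻⁶ / 0.660 = 3.848×10⁻⁶ einstein.
Absorbed by unknown: 0.688 × 3.848×10⁻⁶ = 2.647×10⁻⁶ mol.
Φ(unknown) = 9.83×10⁻⁷ / 2.647×10⁻⁶ = 0.37.

Φ = 0.37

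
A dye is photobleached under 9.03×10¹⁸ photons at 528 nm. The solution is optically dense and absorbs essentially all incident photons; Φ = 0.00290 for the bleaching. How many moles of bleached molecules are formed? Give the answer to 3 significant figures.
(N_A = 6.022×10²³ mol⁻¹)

Moles of photons: 9.03×10¹⁸ / 6.022×10²³ = 1.500×10⁻⁵ mol.
Product: Φ × n_abs = 0.00290 × 1.500×10⁻⁵ = 4.350×10⁻⁸ mol.

4.35×10⁻⁸ mol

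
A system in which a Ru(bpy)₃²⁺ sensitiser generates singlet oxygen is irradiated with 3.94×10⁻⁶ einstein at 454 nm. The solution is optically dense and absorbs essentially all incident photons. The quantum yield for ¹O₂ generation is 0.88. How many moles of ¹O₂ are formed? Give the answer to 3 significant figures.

Product: Φ × n_abs = 0.88 × 3.94×10⁻⁶ = 3.467×10⁻⁶ mol.

3.47×10⁻⁶ mol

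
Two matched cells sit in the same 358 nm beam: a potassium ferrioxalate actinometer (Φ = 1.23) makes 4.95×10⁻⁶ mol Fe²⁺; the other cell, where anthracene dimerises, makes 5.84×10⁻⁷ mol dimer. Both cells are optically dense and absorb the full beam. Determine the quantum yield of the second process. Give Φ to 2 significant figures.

Φ = 0.15

Photons absorbed by the actinometer: 4.95×10⁻⁶ / 1.23 = 4.024×10⁻⁶ mol.
Φ(unknown) = 5.84×10⁻⁷ / 4.024×10⁻⁶ = 0.15.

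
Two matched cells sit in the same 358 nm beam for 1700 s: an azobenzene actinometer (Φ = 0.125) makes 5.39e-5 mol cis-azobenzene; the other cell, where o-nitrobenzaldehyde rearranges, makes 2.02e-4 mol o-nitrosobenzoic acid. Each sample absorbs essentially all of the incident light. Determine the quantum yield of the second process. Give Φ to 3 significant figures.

Photons absorbed by the actinometer: 5.39e-5 / 0.125 = 4.312e-4 mol.
Φ(unknown) = 2.02e-4 / 4.312e-4 = 0.468.

Φ = 0.468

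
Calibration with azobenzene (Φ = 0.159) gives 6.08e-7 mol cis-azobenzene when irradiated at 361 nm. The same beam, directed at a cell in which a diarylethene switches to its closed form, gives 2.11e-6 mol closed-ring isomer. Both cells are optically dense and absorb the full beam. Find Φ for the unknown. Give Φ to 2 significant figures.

Photons absorbed by the actinometer: 6.08e-7 / 0.159 = 3.824e-6 mol.
Φ(unknown) = 2.11e-6 / 3.824e-6 = 0.55.

Φ = 0.55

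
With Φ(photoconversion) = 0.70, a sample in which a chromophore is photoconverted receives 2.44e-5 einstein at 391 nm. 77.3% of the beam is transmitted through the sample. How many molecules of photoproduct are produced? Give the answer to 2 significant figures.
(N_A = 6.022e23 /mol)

Fraction absorbed: 1 − 77.3/100 = 0.2270.
Photons absorbed: 0.2270 × 2.44e-5 = 5.539e-6 mol.
Product: Φ × n_abs = 0.70 × 5.539e-6 = 3.877e-6 mol.
As a count: 3.877e-6 × 6.022e23 = 2.3e18.

2.3e18 molecules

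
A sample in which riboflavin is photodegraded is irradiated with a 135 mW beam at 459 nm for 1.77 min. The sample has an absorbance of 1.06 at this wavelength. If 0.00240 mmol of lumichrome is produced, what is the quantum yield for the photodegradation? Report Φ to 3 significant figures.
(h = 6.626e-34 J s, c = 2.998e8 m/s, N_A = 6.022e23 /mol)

Φ = 0.0478

Product: 0.00240 mmol = 2.40e-6 mol.
Photon energy at 459 nm: hc/λ = (6.626e-34)(2.998e8)/(459e-9) = 4.328e-19 J.
Energy delivered: (135 mW)(106.2 s) = 14.34 J.
Photons incident: 14.34 / 4.328e-19 = 3.313e19, i.e. 3.313e19/6.022e23 = 5.501e-5 mol.
Fraction absorbed: 1 − 10^(−1.06) = 0.9129.
Photons absorbed: 0.9129 × 5.501e-5 = 5.022e-5 mol.
Φ = 2.40e-6 mol / 5.022e-5 mol photons = 0.0478.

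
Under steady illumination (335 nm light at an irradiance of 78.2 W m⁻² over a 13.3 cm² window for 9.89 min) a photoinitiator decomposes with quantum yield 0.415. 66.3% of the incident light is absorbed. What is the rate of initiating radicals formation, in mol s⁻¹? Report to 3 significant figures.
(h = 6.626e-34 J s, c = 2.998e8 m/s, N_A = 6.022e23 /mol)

Photon energy at 335 nm: hc/λ = (6.626e-34)(2.998e8)/(335e-9) = 5.930e-19 J.
Energy delivered: (78.2 W m⁻²)(13.3e-4 m²)(593.4 s) = 61.72 J.
Photons incident: 61.72 / 5.930e-19 = 1.041e20, i.e. 1.041e20/6.022e23 = 1.729e-4 mol.
Photons absorbed: 0.663 × 1.729e-4 = 1.146e-4 mol.
Product formed: 0.415 × 1.146e-4 = 4.756e-5 mol.
Rate: 4.756e-5 / 593.4 s = 8.01e-8 mol s⁻¹.

8.01e-8 mol s⁻¹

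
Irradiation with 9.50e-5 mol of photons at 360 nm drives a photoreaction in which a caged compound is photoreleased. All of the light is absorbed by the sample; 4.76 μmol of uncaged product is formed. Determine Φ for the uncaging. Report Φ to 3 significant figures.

Φ = 0.0501

Product: 4.76 μmol = 4.76e-6 mol.
Φ = 4.76e-6 mol / 9.50e-5 mol photons = 0.0501.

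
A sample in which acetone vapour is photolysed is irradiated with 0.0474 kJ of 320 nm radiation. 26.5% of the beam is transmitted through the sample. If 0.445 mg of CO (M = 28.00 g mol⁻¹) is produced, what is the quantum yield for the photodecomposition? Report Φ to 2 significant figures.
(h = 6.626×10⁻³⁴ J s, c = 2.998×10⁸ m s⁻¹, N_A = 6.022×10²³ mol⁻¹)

Product: 0.445 mg / 28.00 g mol⁻¹ = 1.589×10⁻⁵ mol.
Photon energy at 320 nm: hc/λ = (6.626×10⁻³⁴)(2.998×10⁸)/(320×10⁻⁹) = 6.208×10⁻¹⁹ J.
Incident energy: 0.0474 kJ = 47.4 J.
Photons incident: 47.4 / 6.208×10⁻¹⁹ = 7.635×10¹⁹, i.e. 7.635×10¹⁹/6.022×10²³ = 1.268×10⁻⁴ mol.
Fraction absorbed: 1 − 26.5/100 = 0.7350.
Photons absorbed: 0.7350 × 1.268×10⁻⁴ = 9.320×10⁻⁵ mol.
Φ = 1.589×10⁻⁵ mol / 9.320×10⁻⁵ mol photons = 0.17.

Φ = 0.17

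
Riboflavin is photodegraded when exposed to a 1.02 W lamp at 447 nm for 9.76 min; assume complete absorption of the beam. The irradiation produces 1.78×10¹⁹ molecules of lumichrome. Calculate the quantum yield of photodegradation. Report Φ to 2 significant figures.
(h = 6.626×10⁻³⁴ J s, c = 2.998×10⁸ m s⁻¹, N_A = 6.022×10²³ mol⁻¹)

Product: 1.78×10¹⁹ / 6.022×10²³ = 2.956×10⁻⁵ mol.
Photon energy at 447 nm: hc/λ = (6.626×10⁻³⁴)(2.998×10⁸)/(447×10⁻⁹) = 4.444×10⁻¹⁹ J.
Energy delivered: (1.02 W)(585.6 s) = 597.3 J.
Photons incident: 597.3 / 4.444×10⁻¹⁹ = 1.344×10²¹, i.e. 1.344×10²¹/6.022×10²³ = 0.002232 mol.
Φ = 2.956×10⁻⁵ mol / 0.002232 mol photons = 0.013.

Φ = 0.013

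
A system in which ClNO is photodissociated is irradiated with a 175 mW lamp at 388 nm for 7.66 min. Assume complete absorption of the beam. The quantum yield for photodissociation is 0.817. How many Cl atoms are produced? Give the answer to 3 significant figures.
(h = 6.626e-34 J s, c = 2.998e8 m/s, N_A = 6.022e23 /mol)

1.28e20 atoms

Photon energy at 388 nm: hc/λ = (6.626e-34)(2.998e8)/(388e-9) = 5.120e-19 J.
Energy delivered: (175 mW)(459.6 s) = 80.43 J.
Photons incident: 80.43 / 5.120e-19 = 1.571e20, i.e. 1.571e20/6.022e23 = 2.609e-4 mol.
Product: Φ × n_abs = 0.817 × 2.609e-4 = 2.132e-4 mol.
As a count: 2.132e-4 × 6.022e23 = 1.28e20.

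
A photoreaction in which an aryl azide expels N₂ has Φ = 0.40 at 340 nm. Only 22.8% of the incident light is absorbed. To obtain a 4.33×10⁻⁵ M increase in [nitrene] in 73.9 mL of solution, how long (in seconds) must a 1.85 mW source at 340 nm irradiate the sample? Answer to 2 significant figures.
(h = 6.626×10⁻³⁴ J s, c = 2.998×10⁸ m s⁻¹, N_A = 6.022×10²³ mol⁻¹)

t ≈ 6700 s

Product: (4.33×10⁻⁵ M)(0.0739 L) = 3.200×10⁻⁶ mol.
Photons that must be absorbed: 3.200×10⁻⁶ / 0.40 = 8.000×10⁻⁶ mol.
Incident photons needed: 8.000×10⁻⁶ / 0.228 = 3.509×10⁻⁵ mol.
Photon energy: hc/λ = 5.843×10⁻¹⁹ J; per mole, 3.519×10⁵ J mol⁻¹.
Energy required: 3.509×10⁻⁵ × 3.519×10⁵ = 12.35 J.
Time: 12.35 J / 0.00185 W = 6700 s.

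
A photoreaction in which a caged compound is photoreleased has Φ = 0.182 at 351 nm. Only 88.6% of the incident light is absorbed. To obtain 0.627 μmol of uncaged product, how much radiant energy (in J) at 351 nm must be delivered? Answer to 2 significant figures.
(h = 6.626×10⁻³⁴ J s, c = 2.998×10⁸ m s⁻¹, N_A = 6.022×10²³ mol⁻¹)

Product: 0.627 μmol = 6.27×10⁻⁷ mol.
Photons that must be absorbed: 6.27×10⁻⁷ / 0.182 = 3.445×10⁻⁶ mol.
Incident photons needed: 3.445×10⁻⁶ / 0.886 = 3.888×10⁻⁶ mol.
Photon energy: hc/λ = 5.659×10⁻¹⁹ J; per mole, 3.408×10⁵ J mol⁻¹.
Energy required: 3.888×10⁻⁶ × 3.408×10⁵ = 1.3 J.

1.3 J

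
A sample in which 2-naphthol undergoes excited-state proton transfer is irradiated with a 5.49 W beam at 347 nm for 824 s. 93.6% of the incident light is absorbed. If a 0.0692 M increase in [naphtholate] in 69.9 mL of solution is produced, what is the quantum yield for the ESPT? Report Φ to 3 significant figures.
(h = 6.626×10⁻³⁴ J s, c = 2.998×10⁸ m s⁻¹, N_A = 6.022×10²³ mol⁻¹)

Product: (0.0692 M)(0.0699 L) = 0.004837 mol.
Photon energy at 347 nm: hc/λ = (6.626×10⁻³⁴)(2.998×10⁸)/(347×10⁻⁹) = 5.725×10⁻¹⁹ J.
Energy delivered: (5.49 W)(824 s) = 4524 J.
Photons incident: 4524 / 5.725×10⁻¹⁹ = 7.902×10²¹, i.e. 7.902×10²¹/6.022×10²³ = 0.01312 mol.
Photons absorbed: 0.936 × 0.01312 = 0.01228 mol.
Φ = 0.004837 mol / 0.01228 mol photons = 0.394.

Φ = 0.394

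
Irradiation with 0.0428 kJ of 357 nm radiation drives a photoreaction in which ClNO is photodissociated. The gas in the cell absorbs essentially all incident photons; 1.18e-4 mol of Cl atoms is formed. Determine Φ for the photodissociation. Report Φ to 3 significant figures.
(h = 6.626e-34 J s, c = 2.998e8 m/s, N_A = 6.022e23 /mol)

Photon energy at 357 nm: hc/λ = (6.626e-34)(2.998e8)/(357e-9) = 5.564e-19 J.
Incident energy: 0.0428 kJ = 42.8 J.
Photons incident: 42.8 / 5.564e-19 = 7.692e19, i.e. 7.692e19/6.022e23 = 1.277e-4 mol.
Φ = 1.18e-4 mol / 1.277e-4 mol photons = 0.924.

Φ = 0.924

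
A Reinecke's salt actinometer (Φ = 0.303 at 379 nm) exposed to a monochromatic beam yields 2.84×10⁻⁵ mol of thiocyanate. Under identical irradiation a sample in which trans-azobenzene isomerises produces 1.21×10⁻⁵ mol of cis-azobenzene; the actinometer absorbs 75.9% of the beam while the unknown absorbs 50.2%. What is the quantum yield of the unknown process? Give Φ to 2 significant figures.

Photons absorbed by the actinometer: 2.84×10⁻⁵ / 0.303 = 9.373×10⁻⁵ mol.
Incident flux: 9.373×10⁻⁵ / 0.759 = 1.235×10⁻⁴ einstein.
Absorbed by unknown: 0.502 × 1.235×10⁻⁴ = 6.200×10⁻⁵ mol.
Φ(unknown) = 1.21×10⁻⁵ / 6.200×10⁻⁵ = 0.20.

Φ = 0.20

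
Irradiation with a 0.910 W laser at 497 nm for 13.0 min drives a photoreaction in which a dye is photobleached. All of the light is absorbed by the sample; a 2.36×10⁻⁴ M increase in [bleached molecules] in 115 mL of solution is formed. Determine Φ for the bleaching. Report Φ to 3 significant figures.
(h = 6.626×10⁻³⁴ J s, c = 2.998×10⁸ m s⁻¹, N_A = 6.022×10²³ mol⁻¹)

Product: (2.36×10⁻⁴ M)(0.115 L) = 2.714×10⁻⁵ mol.
Photon energy at 497 nm: hc/λ = (6.626×10⁻³⁴)(2.998×10⁸)/(497×10⁻⁹) = 3.997×10⁻¹⁹ J.
Energy delivered: (0.910 W)(780 s) = 709.8 J.
Photons incident: 709.8 / 3.997×10⁻¹⁹ = 1.776×10²¹, i.e. 1.776×10²¹/6.022×10²³ = 0.002949 mol.
Φ = 2.714×10⁻⁵ mol / 0.002949 mol photons = 0.00920.

Φ = 0.00920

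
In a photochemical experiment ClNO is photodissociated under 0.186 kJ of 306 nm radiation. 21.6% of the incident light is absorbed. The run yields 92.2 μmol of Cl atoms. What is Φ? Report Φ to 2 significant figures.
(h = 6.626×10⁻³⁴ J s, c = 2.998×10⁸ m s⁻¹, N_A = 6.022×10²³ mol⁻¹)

Φ = 0.90

Product: 92.2 μmol = 9.22×10⁻⁵ mol.
Photon energy at 306 nm: hc/λ = (6.626×10⁻³⁴)(2.998×10⁸)/(306×10⁻⁹) = 6.492×10⁻¹⁹ J.
Incident energy: 0.186 kJ = 186 J.
Photons incident: 186 / 6.492×10⁻¹⁹ = 2.865×10²⁰, i.e. 2.865×10²⁰/6.022×10²³ = 4.758×10⁻⁴ mol.
Photons absorbed: 0.216 × 4.758×10⁻⁴ = 1.028×10⁻⁴ mol.
Φ = 9.22×10⁻⁵ mol / 1.028×10⁻⁴ mol photons = 0.90.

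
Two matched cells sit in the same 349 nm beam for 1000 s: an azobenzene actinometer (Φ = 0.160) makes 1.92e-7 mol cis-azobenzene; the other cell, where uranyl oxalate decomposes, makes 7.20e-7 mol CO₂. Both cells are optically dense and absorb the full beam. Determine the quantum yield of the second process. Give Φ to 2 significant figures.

Φ = 0.60

Photons absorbed by the actinometer: 1.92e-7 / 0.160 = 1.200e-6 mol.
Φ(unknown) = 7.20e-7 / 1.200e-6 = 0.60.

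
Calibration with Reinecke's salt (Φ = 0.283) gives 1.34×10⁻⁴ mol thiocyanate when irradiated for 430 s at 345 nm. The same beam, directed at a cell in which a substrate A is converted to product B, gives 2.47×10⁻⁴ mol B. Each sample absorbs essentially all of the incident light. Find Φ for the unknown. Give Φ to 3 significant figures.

Φ = 0.522

Photons absorbed by the actinometer: 1.34×10⁻⁴ / 0.283 = 4.735×10⁻⁴ mol.
Φ(unknown) = 2.47×10⁻⁴ / 4.735×10⁻⁴ = 0.522.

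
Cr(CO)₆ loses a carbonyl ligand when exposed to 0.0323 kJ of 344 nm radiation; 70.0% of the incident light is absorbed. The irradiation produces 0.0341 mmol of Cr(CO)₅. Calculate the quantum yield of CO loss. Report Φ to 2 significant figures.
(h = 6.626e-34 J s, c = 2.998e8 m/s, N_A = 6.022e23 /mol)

Product: 0.0341 mmol = 3.41e-5 mol.
Photon energy at 344 nm: hc/λ = (6.626e-34)(2.998e8)/(344e-9) = 5.775e-19 J.
Incident energy: 0.0323 kJ = 32.3 J.
Photons incident: 32.3 / 5.775e-19 = 5.593e19, i.e. 5.593e19/6.022e23 = 9.288e-5 mol.
Photons absorbed: 0.700 × 9.288e-5 = 6.502e-5 mol.
Φ = 3.41e-5 mol / 6.502e-5 mol photons = 0.52.

Φ = 0.52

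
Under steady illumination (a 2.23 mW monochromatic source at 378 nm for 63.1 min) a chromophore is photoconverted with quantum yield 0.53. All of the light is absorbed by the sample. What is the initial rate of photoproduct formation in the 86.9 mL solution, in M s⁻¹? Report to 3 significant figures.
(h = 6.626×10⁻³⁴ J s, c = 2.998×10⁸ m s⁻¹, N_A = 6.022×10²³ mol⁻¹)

Photon energy at 378 nm: hc/λ = (6.626×10⁻³⁴)(2.998×10⁸)/(378×10⁻⁹) = 5.255×10⁻¹⁹ J.
Energy delivered: (2.23 mW)(3786 s) = 8.443 J.
Photons incident: 8.443 / 5.255×10⁻¹⁹ = 1.607×10¹⁹, i.e. 1.607×10¹⁹/6.022×10²³ = 2.669×10⁻⁵ mol.
Product formed: 0.53 × 2.669×10⁻⁵ = 1.415×10⁻⁵ mol.
Rate: 1.415×10⁻⁵ mol / (3786 s × 0.0869 L) = 4.30×10⁻⁸ M s⁻¹.

4.30×10⁻⁸ M s⁻¹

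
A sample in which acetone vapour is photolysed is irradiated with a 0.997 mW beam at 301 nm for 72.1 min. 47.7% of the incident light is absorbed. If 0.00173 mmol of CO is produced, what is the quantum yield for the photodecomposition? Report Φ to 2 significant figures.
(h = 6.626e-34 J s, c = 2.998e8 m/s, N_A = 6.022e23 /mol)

Φ = 0.33

Product: 0.00173 mmol = 1.73e-6 mol.
Photon energy at 301 nm: hc/λ = (6.626e-34)(2.998e8)/(301e-9) = 6.600e-19 J.
Energy delivered: (0.997 mW)(4326 s) = 4.313 J.
Photons incident: 4.313 / 6.600e-19 = 6.535e18, i.e. 6.535e18/6.022e23 = 1.085e-5 mol.
Photons absorbed: 0.477 × 1.085e-5 = 5.175e-6 mol.
Φ = 1.73e-6 mol / 5.175e-6 mol photons = 0.33.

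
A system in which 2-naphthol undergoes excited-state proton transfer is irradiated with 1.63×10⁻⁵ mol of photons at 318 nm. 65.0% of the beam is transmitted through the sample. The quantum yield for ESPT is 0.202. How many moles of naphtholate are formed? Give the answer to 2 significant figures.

Fraction absorbed: 1 − 65.0/100 = 0.3500.
Photons absorbed: 0.3500 × 1.63×10⁻⁵ = 5.705×10⁻⁶ mol.
Product: Φ × n_abs = 0.202 × 5.705×10⁻⁶ = 1.152×10⁻⁶ mol.

1.2×10⁻⁶ mol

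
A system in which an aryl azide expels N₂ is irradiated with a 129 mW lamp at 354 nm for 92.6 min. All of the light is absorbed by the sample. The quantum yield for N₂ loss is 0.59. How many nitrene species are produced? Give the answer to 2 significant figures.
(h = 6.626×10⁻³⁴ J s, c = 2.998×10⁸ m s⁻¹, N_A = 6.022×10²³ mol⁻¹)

Photon energy at 354 nm: hc/λ = (6.626×10⁻³⁴)(2.998×10⁸)/(354×10⁻⁹) = 5.612×10⁻¹⁹ J.
Energy delivered: (129 mW)(5556 s) = 716.7 J.
Photons incident: 716.7 / 5.612×10⁻¹⁹ = 1.277×10²¹, i.e. 1.277×10²¹/6.022×10²³ = 0.002121 mol.
Product: Φ × n_abs = 0.59 × 0.002121 = 0.001251 mol.
As a count: 0.001251 × 6.022×10²³ = 7.5×10²⁰.

7.5×10²⁰ species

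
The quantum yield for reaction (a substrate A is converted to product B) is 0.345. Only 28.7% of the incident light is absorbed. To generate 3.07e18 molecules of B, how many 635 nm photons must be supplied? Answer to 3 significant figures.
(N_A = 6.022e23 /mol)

Product: 3.07e18 / 6.022e23 = 5.098e-6 mol.
Photons that must be absorbed: 5.098e-6 / 0.345 = 1.478e-5 mol.
Incident photons needed: 1.478e-5 / 0.287 = 5.150e-5 mol.
Photon count: 5.150e-5 × 6.022e23 = 3.10e19.

3.10e19 photons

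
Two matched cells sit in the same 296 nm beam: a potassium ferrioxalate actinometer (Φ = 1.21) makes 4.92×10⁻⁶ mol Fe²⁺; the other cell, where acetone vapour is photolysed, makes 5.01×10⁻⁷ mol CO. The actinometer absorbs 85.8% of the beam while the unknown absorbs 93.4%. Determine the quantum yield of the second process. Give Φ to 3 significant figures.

Photons absorbed by the actinometer: 4.92×10⁻⁶ / 1.21 = 4.066×10⁻⁶ mol.
Incident flux: 4.066×10⁻⁶ / 0.858 = 4.739×10⁻⁶ einstein.
Absorbed by unknown: 0.934 × 4.739×10⁻⁶ = 4.426×10⁻⁶ mol.
Φ(unknown) = 5.01×10⁻⁷ / 4.426×10⁻⁶ = 0.113.

Φ = 0.113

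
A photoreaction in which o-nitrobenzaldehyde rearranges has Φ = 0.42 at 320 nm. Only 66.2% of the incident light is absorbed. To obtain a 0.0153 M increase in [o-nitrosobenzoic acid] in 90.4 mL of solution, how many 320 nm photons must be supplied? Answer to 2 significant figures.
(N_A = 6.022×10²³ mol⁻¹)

3.0×10²¹ photons

Product: (0.0153 M)(0.0904 L) = 0.001383 mol.
Photons that must be absorbed: 0.001383 / 0.42 = 0.003293 mol.
Incident photons needed: 0.003293 / 0.662 = 0.004974 mol.
Photon count: 0.004974 × 6.022×10²³ = 3.0×10²¹.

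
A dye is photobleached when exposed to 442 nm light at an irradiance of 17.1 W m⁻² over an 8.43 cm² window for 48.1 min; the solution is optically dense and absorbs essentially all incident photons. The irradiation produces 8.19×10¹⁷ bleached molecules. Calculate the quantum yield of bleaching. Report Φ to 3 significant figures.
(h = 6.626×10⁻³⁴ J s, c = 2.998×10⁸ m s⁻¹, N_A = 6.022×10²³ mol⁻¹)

Φ = 0.00885

Product: 8.19×10¹⁷ / 6.022×10²³ = 1.360×10⁻⁶ mol.
Photon energy at 442 nm: hc/λ = (6.626×10⁻³⁴)(2.998×10⁸)/(442×10⁻⁹) = 4.494×10⁻¹⁹ J.
Energy delivered: (17.1 W m⁻²)(8.43×10⁻⁴ m²)(2886 s) = 41.60 J.
Photons incident: 41.60 / 4.494×10⁻¹⁹ = 9.257×10¹⁹, i.e. 9.257×10¹⁹/6.022×10²³ = 1.537×10⁻⁴ mol.
Φ = 1.360×10⁻⁶ mol / 1.537×10⁻⁴ mol photons = 0.00885.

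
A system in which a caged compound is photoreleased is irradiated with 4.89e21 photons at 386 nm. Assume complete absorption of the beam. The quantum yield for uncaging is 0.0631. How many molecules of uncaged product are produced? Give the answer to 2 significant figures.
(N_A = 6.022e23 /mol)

Moles of photons: 4.89e21 / 6.022e23 = 0.008120 mol.
Product: Φ × n_abs = 0.0631 × 0.008120 = 5.124e-4 mol.
As a count: 5.124e-4 × 6.022e23 = 3.1e20.

3.1e20 molecules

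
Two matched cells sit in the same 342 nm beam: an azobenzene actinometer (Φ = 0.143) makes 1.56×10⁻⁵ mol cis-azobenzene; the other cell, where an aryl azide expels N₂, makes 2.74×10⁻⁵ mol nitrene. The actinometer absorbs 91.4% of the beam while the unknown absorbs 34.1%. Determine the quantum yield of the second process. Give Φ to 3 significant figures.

Photons absorbed by the actinometer: 1.56×10⁻⁵ / 0.143 = 1.091×10⁻⁴ mol.
Incident flux: 1.091×10⁻⁴ / 0.914 = 1.194×10⁻⁴ einstein.
Absorbed by unknown: 0.341 × 1.194×10⁻⁴ = 4.072×10⁻⁵ mol.
Φ(unknown) = 2.74×10⁻⁵ / 4.072×10⁻⁵ = 0.673.

Φ = 0.673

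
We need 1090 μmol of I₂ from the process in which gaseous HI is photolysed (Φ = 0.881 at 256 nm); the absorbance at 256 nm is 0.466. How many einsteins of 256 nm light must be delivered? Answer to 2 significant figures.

Product: 1090 μmol = 0.00109 mol.
Photons that must be absorbed: 0.00109 / 0.881 = 0.001237 mol.
Fraction absorbed: 1 − 10^(−0.466) = 0.6580.
Incident photons needed: 0.001237 / 0.6580 = 0.001880 mol.

0.0019 einstein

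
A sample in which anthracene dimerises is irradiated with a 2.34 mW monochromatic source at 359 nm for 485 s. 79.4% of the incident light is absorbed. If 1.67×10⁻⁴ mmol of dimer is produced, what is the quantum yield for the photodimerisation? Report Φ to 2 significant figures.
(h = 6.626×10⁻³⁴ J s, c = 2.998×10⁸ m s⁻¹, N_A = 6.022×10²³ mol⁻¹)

Product: 1.67×10⁻⁴ mmol = 1.67×10⁻⁷ mol.
Photon energy at 359 nm: hc/λ = (6.626×10⁻³⁴)(2.998×10⁸)/(359×10⁻⁹) = 5.533×10⁻¹⁹ J.
Energy delivered: (2.34 mW)(485 s) = 1.135 J.
Photons incident: 1.135 / 5.533×10⁻¹⁹ = 2.051×10¹⁸, i.e. 2.051×10¹⁸/6.022×10²³ = 3.406×10⁻⁶ mol.
Photons absorbed: 0.794 × 3.406×10⁻⁶ = 2.704×10⁻⁶ mol.
Φ = 1.67×10⁻⁷ mol / 2.704×10⁻⁶ mol photons = 0.062.

Φ = 0.062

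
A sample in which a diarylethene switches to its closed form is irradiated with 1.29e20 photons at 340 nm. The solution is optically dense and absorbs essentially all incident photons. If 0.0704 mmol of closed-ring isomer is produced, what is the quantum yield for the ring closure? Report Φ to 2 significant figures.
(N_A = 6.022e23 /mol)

Product: 0.0704 mmol = 7.04e-5 mol.
Moles of photons: 1.29e20 / 6.022e23 = 2.142e-4 mol.
Φ = 7.04e-5 mol / 2.142e-4 mol photons = 0.33.

Φ = 0.33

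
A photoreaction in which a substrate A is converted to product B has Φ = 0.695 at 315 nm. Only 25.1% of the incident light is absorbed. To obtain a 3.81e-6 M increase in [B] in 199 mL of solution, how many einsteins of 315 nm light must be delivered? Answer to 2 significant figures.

Product: (3.81e-6 M)(0.199 L) = 7.582e-7 mol.
Photons that must be absorbed: 7.582e-7 / 0.695 = 1.091e-6 mol.
Incident photons needed: 1.091e-6 / 0.251 = 4.347e-6 mol.

4.3e-6 einstein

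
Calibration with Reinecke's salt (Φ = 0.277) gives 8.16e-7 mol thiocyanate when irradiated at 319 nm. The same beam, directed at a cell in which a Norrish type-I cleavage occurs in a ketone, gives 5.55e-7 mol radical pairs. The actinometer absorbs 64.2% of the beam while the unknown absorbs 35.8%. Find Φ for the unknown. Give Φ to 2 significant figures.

Φ = 0.34

Photons absorbed by the actinometer: 8.16e-7 / 0.277 = 2.946e-6 mol.
Incident flux: 2.946e-6 / 0.642 = 4.589e-6 einstein.
Absorbed by unknown: 0.358 × 4.589e-6 = 1.643e-6 mol.
Φ(unknown) = 5.55e-7 / 1.643e-6 = 0.34.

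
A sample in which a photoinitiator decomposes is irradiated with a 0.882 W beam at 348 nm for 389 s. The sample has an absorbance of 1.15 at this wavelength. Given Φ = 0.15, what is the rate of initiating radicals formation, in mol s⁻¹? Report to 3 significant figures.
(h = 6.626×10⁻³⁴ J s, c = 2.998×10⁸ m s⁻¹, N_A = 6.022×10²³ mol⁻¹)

Photon energy at 348 nm: hc/λ = (6.626×10⁻³⁴)(2.998×10⁸)/(348×10⁻⁹) = 5.708×10⁻¹⁹ J.
Energy delivered: (0.882 W)(389 s) = 343.1 J.
Photons incident: 343.1 / 5.708×10⁻¹⁹ = 6.011×10²⁰, i.e. 6.011×10²⁰/6.022×10²³ = 9.982×10⁻⁴ mol.
Fraction absorbed: 1 − 10^(−1.15) = 0.9292.
Photons absorbed: 0.9292 × 9.982×10⁻⁴ = 9.275×10⁻⁴ mol.
Product formed: 0.15 × 9.275×10⁻⁴ = 1.391×10⁻⁴ mol.
Rate: 1.391×10⁻⁴ / 389 s = 3.58×10⁻⁷ mol s⁻¹.

3.58×10⁻⁷ mol s⁻¹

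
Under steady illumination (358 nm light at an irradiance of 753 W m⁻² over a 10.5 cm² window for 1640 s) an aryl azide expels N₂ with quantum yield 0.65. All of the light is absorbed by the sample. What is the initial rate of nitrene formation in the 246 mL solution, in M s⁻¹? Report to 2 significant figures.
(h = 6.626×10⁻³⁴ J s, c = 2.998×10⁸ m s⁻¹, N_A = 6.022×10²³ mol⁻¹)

6.3×10⁻⁶ M s⁻¹

Photon energy at 358 nm: hc/λ = (6.626×10⁻³⁴)(2.998×10⁸)/(358×10⁻⁹) = 5.549×10⁻¹⁹ J.
Energy delivered: (753 W m⁻²)(10.5×10⁻⁴ m²)(1640 s) = 1297 J.
Photons incident: 1297 / 5.549×10⁻¹⁹ = 2.337×10²¹, i.e. 2.337×10²¹/6.022×10²³ = 0.003881 mol.
Product formed: 0.65 × 0.003881 = 0.002523 mol.
Rate: 0.002523 mol / (1640 s × 0.246 L) = 6.3×10⁻⁶ M s⁻¹.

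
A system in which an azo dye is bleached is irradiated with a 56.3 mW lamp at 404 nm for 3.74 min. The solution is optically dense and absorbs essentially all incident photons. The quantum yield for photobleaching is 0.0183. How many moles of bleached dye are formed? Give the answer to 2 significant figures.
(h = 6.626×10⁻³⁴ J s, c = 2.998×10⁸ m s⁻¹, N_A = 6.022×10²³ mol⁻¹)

Photon energy at 404 nm: hc/λ = (6.626×10⁻³⁴)(2.998×10⁸)/(404×10⁻⁹) = 4.917×10⁻¹⁹ J.
Energy delivered: (56.3 mW)(224.4 s) = 12.63 J.
Photons incident: 12.63 / 4.917×10⁻¹⁹ = 2.569×10¹⁹, i.e. 2.569×10¹⁹/6.022×10²³ = 4.266×10⁻⁵ mol.
Product: Φ × n_abs = 0.0183 × 4.266×10⁻⁵ = 7.807×10⁻⁷ mol.

7.8×10⁻⁷ mol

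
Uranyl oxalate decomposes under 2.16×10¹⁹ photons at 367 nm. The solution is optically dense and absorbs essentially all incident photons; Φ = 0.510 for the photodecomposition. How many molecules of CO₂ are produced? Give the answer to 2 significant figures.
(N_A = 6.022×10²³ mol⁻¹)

1.1×10¹⁹ molecules

Moles of photons: 2.16×10¹⁹ / 6.022×10²³ = 3.587×10⁻⁵ mol.
Product: Φ × n_abs = 0.510 × 3.587×10⁻⁵ = 1.829×10⁻⁵ mol.
As a count: 1.829×10⁻⁵ × 6.022×10²³ = 1.1×10¹⁹.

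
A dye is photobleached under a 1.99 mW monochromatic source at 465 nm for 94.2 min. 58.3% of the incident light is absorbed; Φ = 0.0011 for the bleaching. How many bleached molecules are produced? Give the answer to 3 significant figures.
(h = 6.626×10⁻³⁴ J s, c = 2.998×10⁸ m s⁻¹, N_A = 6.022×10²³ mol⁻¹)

1.69×10¹⁶ bleached molecules

Photon energy at 465 nm: hc/λ = (6.626×10⁻³⁴)(2.998×10⁸)/(465×10⁻⁹) = 4.272×10⁻¹⁹ J.
Energy delivered: (1.99 mW)(5652 s) = 11.25 J.
Photons incident: 11.25 / 4.272×10⁻¹⁹ = 2.633×10¹⁹, i.e. 2.633×10¹⁹/6.022×10²³ = 4.372×10⁻⁵ mol.
Photons absorbed: 0.583 × 4.372×10⁻⁵ = 2.549×10⁻⁵ mol.
Product: Φ × n_abs = 0.0011 × 2.549×10⁻⁵ = 2.804×10⁻⁸ mol.
As a count: 2.804×10⁻⁸ × 6.022×10²³ = 1.69×10¹⁶.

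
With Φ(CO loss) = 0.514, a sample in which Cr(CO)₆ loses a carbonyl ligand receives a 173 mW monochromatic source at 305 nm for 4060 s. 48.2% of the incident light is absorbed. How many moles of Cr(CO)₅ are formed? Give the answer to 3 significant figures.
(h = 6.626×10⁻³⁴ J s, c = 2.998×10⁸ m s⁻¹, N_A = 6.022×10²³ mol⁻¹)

4.44×10⁻⁴ mol

Photon energy at 305 nm: hc/λ = (6.626×10⁻³⁴)(2.998×10⁸)/(305×10⁻⁹) = 6.513×10⁻¹⁹ J.
Energy delivered: (173 mW)(4060 s) = 702.4 J.
Photons incident: 702.4 / 6.513×10⁻¹⁹ = 1.078×10²¹, i.e. 1.078×10²¹/6.022×10²³ = 0.001790 mol.
Photons absorbed: 0.482 × 0.001790 = 8.628×10⁻⁴ mol.
Product: Φ × n_abs = 0.514 × 8.628×10⁻⁴ = 4.435×10⁻⁴ mol.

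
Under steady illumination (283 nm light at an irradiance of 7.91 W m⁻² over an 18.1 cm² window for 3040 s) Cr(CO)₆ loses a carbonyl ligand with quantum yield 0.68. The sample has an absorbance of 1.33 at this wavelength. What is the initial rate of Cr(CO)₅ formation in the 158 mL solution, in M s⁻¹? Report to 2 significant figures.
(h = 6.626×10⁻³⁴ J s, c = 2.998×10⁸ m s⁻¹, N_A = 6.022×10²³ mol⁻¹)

Photon energy at 283 nm: hc/λ = (6.626×10⁻³⁴)(2.998×10⁸)/(283×10⁻⁹) = 7.019×10⁻¹⁹ J.
Energy delivered: (7.91 W m⁻²)(18.1×10⁻⁴ m²)(3040 s) = 43.52 J.
Photons incident: 43.52 / 7.019×10⁻¹⁹ = 6.200×10¹⁹, i.e. 6.200×10¹⁹/6.022×10²³ = 1.030×10⁻⁴ mol.
Fraction absorbed: 1 − 10^(−1.33) = 0.9532.
Photons absorbed: 0.9532 × 1.030×10⁻⁴ = 9.818×10⁻⁵ mol.
Product formed: 0.68 × 9.818×10⁻⁵ = 6.676×10⁻⁵ mol.
Rate: 6.676×10⁻⁵ mol / (3040 s × 0.158 L) = 1.4×10⁻⁷ M s⁻¹.

1.4×10⁻⁷ M s⁻¹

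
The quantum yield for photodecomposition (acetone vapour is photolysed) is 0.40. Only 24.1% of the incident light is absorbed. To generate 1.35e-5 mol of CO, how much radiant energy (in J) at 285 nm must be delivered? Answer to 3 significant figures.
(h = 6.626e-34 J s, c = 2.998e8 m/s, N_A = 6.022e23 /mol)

Photons that must be absorbed: 1.35e-5 / 0.40 = 3.375e-5 mol.
Incident photons needed: 3.375e-5 / 0.241 = 1.400e-4 mol.
Photon energy: hc/λ = 6.970e-19 J; per mole, 4.197e5 J mol⁻¹.
Energy required: 1.400e-4 × 4.197e5 = 58.8 J.

58.8 J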